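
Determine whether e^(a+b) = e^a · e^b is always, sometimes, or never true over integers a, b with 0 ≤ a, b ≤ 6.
Always true

The identity holds for every pair in the range. For instance at (a, b) = (0, 6): both sides equal e^6 ≈ 403.4.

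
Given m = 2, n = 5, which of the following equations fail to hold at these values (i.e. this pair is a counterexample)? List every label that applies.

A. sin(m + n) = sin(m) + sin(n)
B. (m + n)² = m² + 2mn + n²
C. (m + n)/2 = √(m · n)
A, C

Evaluating each claim at the given values:
A. LHS = sin(7) ≈ 0.657, RHS = sin(5) + sin(2) ≈ -0.04963 → fails here (LHS ≠ RHS)
B. LHS = 49, RHS = 49 → holds here (LHS = RHS)
C. LHS = 7/2, RHS = √(10) ≈ 3.162 → fails here (LHS ≠ RHS)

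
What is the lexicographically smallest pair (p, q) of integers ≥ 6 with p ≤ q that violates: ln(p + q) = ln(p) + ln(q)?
(p, q) = (6, 6)

Substituting (6, 6) into the claim:
LHS = ln(6 + 6) = ln(12) ≈ 2.485
RHS = ln(6) + ln(6) = 2·ln(6) ≈ 3.584

Since LHS ≠ RHS, this pair disproves the claim, and no lexicographically smaller pair (p ≤ q, integers ≥ 6) does.

For instance (12, 12) is also a counterexample (LHS = ln(24) ≈ 3.178, RHS = 2·ln(12) ≈ 4.97), but it's lexicographically larger.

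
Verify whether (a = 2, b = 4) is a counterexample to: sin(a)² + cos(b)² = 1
Yes

Substituting a = 2, b = 4:
LHS = sin(2)² + cos(4)² ≈ 1.254
RHS = 1

Since LHS ≠ RHS, this pair disproves the claim.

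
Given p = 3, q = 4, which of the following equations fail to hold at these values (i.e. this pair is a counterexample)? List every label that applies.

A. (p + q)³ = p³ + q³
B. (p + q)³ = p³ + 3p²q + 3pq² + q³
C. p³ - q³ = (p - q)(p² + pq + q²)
A

Evaluating each claim at the given values:
A. LHS = 343, RHS = 91 → fails here (LHS ≠ RHS)
B. LHS = 343, RHS = 343 → holds here (LHS = RHS)
C. LHS = -37, RHS = -37 → holds here (LHS = RHS)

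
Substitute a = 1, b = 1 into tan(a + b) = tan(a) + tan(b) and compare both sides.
LHS = tan(1 + 1) = tan(2) ≈ -2.185
RHS = tan(1) + tan(1) = 2·tan(1) ≈ 3.115

LHS ≠ RHS (they differ by about 5.3), so the equation does not hold here.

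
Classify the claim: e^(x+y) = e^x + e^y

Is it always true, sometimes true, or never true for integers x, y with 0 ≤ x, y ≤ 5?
Never true

The claim fails for every pair in the range. For instance at (x, y) = (2, 3): LHS = e^5 ≈ 148.4, RHS = e^2 + e^3 ≈ 27.47.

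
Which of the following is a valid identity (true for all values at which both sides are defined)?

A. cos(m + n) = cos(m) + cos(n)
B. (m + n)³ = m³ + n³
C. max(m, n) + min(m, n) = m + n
C

A: fails at (2, 4) — LHS = cos(6) ≈ 0.9602, RHS = cos(4) + cos(2) ≈ -1.07.
B: fails at (2, 2) — LHS = 64, RHS = 16.
C: holds — e.g. at (3, 4), both sides equal 7.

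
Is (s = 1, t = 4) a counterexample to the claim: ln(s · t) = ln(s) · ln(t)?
Yes

Substituting s = 1, t = 4:
LHS = ln(1 · 4) = ln(4) ≈ 1.386
RHS = ln(1) · ln(4) = 0

Since LHS ≠ RHS, this pair disproves the claim.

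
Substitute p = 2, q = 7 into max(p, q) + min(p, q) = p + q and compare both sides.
LHS = max(2, 7) + min(2, 7) = 9
RHS = 2 + 7 = 9

LHS = RHS: the two sides agree.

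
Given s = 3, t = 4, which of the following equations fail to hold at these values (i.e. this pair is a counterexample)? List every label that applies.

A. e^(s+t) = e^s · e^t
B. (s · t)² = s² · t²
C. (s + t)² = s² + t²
C

Evaluating each claim at the given values:
A. LHS = e^7 ≈ 1097, RHS = e^7 ≈ 1097 → holds here (LHS = RHS)
B. LHS = 144, RHS = 144 → holds here (LHS = RHS)
C. LHS = 49, RHS = 25 → fails here (LHS ≠ RHS)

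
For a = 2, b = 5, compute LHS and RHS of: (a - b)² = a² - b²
LHS = (2 - 5)² = 9
RHS = 2² - 5² = -21

LHS ≠ RHS, so the equation does not hold here.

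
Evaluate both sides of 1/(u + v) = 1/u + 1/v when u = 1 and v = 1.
LHS = 1/(1 + 1) = 1/2
RHS = 1/1 + 1/1 = 2

LHS ≠ RHS, so the equation does not hold here.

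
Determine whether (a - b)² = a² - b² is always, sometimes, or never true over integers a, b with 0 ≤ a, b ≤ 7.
Sometimes true

It holds at (a, b) = (3, 3) (both sides equal 0), but fails at (a, b) = (2, 3) (LHS = 1, RHS = -5).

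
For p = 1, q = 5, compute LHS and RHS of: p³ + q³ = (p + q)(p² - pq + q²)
LHS = 1³ + 5³ = 126
RHS = (1 + 5)(1² - 1·5 + 5²) = 126

LHS = RHS: the two sides agree.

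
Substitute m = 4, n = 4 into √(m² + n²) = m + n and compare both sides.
LHS = √(4² + 4²) = 4·√(2) ≈ 5.657
RHS = 4 + 4 = 8

LHS ≠ RHS (they differ by about 2.343), so the equation does not hold here.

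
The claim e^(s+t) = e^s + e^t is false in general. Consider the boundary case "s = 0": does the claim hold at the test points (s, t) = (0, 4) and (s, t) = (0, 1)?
No, fails at both test points

At (0, 4): LHS = e^4 ≈ 54.6 ≠ RHS = 1 + e^4 ≈ 55.6
At (0, 1): LHS = e ≈ 2.718 ≠ RHS = 1 + e ≈ 3.718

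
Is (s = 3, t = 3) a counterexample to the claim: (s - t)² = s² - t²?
No

Substituting s = 3, t = 3:
LHS = (3 - 3)² = 0
RHS = 3² - 3² = 0

The sides agree, so this pair does not disprove the claim.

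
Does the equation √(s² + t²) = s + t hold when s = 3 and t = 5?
Fails

Substituting s = 3, t = 5:

LHS = √(3² + 5²) = √(34) ≈ 5.831
RHS = 3 + 5 = 8

LHS ≠ RHS, so the equation does not hold at this point.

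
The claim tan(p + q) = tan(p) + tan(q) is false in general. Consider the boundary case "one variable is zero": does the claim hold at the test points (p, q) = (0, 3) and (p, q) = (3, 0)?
Yes, holds at both test points

At (0, 3): LHS = tan(3) ≈ -0.1425, RHS = tan(3) ≈ -0.1425 → equal
At (3, 0): LHS = tan(3) ≈ -0.1425, RHS = tan(3) ≈ -0.1425 → equal

So the claim does hold at both of these boundary points, even though it is not an identity.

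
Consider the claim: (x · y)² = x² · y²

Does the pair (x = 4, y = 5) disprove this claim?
Substituting x = 4, y = 5:
LHS = (4 · 5)² = 400
RHS = 4² · 5² = 400

The sides agree, so this pair does not disprove the claim.

Answer: No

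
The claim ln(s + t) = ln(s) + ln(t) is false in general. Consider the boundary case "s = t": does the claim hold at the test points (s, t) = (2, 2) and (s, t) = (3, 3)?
At (2, 2): LHS = ln(4) ≈ 1.386, RHS = 2·ln(2) ≈ 1.386 → equal
At (3, 3): LHS = ln(6) ≈ 1.792 ≠ RHS = 2·ln(3) ≈ 2.197

Answer: Only at (2, 2)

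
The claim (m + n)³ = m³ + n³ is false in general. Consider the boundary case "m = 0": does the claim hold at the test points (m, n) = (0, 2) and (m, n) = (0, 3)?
At (0, 2): LHS = 8, RHS = 8 → equal
At (0, 3): LHS = 27, RHS = 27 → equal

So the claim does hold at both of these boundary points, even though it is not an identity.

Answer: Yes, holds at both test points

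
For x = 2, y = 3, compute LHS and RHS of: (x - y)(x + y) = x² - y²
LHS = (2 - 3)(2 + 3) = -5
RHS = 2² - 3² = -5

LHS = RHS: the two sides agree.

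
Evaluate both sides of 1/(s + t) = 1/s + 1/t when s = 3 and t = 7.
LHS = 1/(3 + 7) = 1/10
RHS = 1/3 + 1/7 = 10/21

LHS ≠ RHS, so the equation does not hold here.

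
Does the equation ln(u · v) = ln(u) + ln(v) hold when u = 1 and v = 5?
Holds

Substituting u = 1, v = 5:

LHS = ln(1 · 5) = ln(5) ≈ 1.609
RHS = ln(1) + ln(5) = ln(5) ≈ 1.609

LHS = RHS, so the equation holds at this point.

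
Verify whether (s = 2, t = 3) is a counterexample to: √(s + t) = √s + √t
Substituting s = 2, t = 3:
LHS = √(2 + 3) = √(5) ≈ 2.236
RHS = √2 + √3 = √(2) + √(3) ≈ 3.146

Since LHS ≠ RHS, this pair disproves the claim.

Answer: Yes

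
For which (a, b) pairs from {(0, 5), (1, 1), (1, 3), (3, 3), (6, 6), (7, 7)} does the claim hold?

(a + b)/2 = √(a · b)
Testing each pair:
(0, 5): LHS = 5/2, RHS = 0 → fails
(1, 1): LHS = 1, RHS = 1 → holds
(1, 3): LHS = 2, RHS = √(3) ≈ 1.732 → fails
(3, 3): LHS = 3, RHS = 3 → holds
(6, 6): LHS = 6, RHS = 6 → holds
(7, 7): LHS = 7, RHS = 7 → holds

4 of 6 pairs satisfy the claim.

Answer: (1, 1), (3, 3), (6, 6), (7, 7)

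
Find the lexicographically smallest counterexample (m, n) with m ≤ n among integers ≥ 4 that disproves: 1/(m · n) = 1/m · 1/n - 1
Substituting (4, 4) into the claim:
LHS = 1/(4 · 4) = 1/16
RHS = 1/4 · 1/4 - 1 = -15/16

Since LHS ≠ RHS, this pair disproves the claim, and no lexicographically smaller pair (m ≤ n, integers ≥ 4) does.

For instance (6, 7) is also a counterexample (LHS = 1/42, RHS = -41/42), but it's lexicographically larger.

Answer: (m, n) = (4, 4)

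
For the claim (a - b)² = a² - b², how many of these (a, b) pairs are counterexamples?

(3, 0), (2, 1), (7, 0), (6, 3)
2

Testing each pair:
(3, 0): LHS = 9, RHS = 9 → satisfies claim
(2, 1): LHS = 1, RHS = 3 → counterexample
(7, 0): LHS = 49, RHS = 49 → satisfies claim
(6, 3): LHS = 9, RHS = 27 → counterexample

That makes 2 counterexamples.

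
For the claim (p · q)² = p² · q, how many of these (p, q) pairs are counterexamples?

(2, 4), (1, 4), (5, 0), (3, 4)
3

Testing each pair:
(2, 4): LHS = 64, RHS = 16 → counterexample
(1, 4): LHS = 16, RHS = 4 → counterexample
(5, 0): LHS = 0, RHS = 0 → satisfies claim
(3, 4): LHS = 144, RHS = 36 → counterexample

That makes 3 counterexamples.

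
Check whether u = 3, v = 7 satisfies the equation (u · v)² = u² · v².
Holds

Substituting u = 3, v = 7:

LHS = (3 · 7)² = 441
RHS = 3² · 7² = 441

LHS = RHS, so the equation holds at this point.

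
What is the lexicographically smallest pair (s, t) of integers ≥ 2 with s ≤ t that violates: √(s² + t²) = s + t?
(s, t) = (2, 2)

Substituting (2, 2) into the claim:
LHS = √(2² + 2²) = 2·√(2) ≈ 2.828
RHS = 2 + 2 = 4

Since LHS ≠ RHS, this pair disproves the claim, and no lexicographically smaller pair (s ≤ t, integers ≥ 2) does.

For instance (6, 7) is also a counterexample (LHS = √(85) ≈ 9.22, RHS = 13), but it's lexicographically larger.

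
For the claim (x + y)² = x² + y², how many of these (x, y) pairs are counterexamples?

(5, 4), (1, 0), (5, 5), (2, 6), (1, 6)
Testing each pair:
(5, 4): LHS = 81, RHS = 41 → counterexample
(1, 0): LHS = 1, RHS = 1 → satisfies claim
(5, 5): LHS = 100, RHS = 50 → counterexample
(2, 6): LHS = 64, RHS = 40 → counterexample
(1, 6): LHS = 49, RHS = 37 → counterexample

That makes 4 counterexamples.

Answer: 4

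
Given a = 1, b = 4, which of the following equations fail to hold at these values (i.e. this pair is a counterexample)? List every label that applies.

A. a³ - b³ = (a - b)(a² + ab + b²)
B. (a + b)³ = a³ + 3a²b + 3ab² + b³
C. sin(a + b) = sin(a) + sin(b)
Evaluating each claim at the given values:
A. LHS = -63, RHS = -63 → holds here (LHS = RHS)
B. LHS = 125, RHS = 125 → holds here (LHS = RHS)
C. LHS = sin(5) ≈ -0.9589, RHS = sin(4) + sin(1) ≈ 0.08467 → fails here (LHS ≠ RHS)

Answer: C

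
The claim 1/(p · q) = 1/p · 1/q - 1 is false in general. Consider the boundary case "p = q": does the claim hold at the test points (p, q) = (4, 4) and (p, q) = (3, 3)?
At (4, 4): LHS = 1/16 ≠ RHS = -15/16
At (3, 3): LHS = 1/9 ≠ RHS = -8/9

Answer: No, fails at both test points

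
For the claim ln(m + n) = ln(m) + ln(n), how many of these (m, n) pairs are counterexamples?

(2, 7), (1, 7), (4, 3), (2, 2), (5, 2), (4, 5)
5

Testing each pair:
(2, 7): LHS = ln(9) ≈ 2.197, RHS = ln(2) + ln(7) ≈ 2.639 → counterexample
(1, 7): LHS = ln(8) ≈ 2.079, RHS = ln(7) ≈ 1.946 → counterexample
(4, 3): LHS = ln(7) ≈ 1.946, RHS = ln(3) + ln(4) ≈ 2.485 → counterexample
(2, 2): LHS = ln(4) ≈ 1.386, RHS = 2·ln(2) ≈ 1.386 → satisfies claim
(5, 2): LHS = ln(7) ≈ 1.946, RHS = ln(2) + ln(5) ≈ 2.303 → counterexample
(4, 5): LHS = ln(9) ≈ 2.197, RHS = ln(4) + ln(5) ≈ 2.996 → counterexample

That makes 5 counterexamples.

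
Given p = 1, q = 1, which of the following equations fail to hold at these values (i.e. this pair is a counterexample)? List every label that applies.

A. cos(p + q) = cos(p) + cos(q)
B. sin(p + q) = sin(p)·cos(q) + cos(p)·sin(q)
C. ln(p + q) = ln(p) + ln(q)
A, C

Evaluating each claim at the given values:
A. LHS = cos(2) ≈ -0.4161, RHS = 2·cos(1) ≈ 1.081 → fails here (LHS ≠ RHS)
B. LHS = sin(2) ≈ 0.9093, RHS = 2·sin(1)·cos(1) ≈ 0.9093 → holds here (LHS = RHS)
C. LHS = ln(2) ≈ 0.6931, RHS = 0 → fails here (LHS ≠ RHS)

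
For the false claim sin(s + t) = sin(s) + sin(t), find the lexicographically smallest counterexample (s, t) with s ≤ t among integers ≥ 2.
(s, t) = (2, 2)

Substituting (2, 2) into the claim:
LHS = sin(2 + 2) = sin(4) ≈ -0.7568
RHS = sin(2) + sin(2) = 2·sin(2) ≈ 1.819

Since LHS ≠ RHS, this pair disproves the claim, and no lexicographically smaller pair (s ≤ t, integers ≥ 2) does.

For instance (3, 8) is also a counterexample (LHS = sin(11) ≈ -1, RHS = sin(3) + sin(8) ≈ 1.13), but it's lexicographically larger.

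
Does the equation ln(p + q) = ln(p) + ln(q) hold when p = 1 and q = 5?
Substituting p = 1, q = 5:

LHS = ln(1 + 5) = ln(6) ≈ 1.792
RHS = ln(1) + ln(5) = ln(5) ≈ 1.609

LHS ≠ RHS, so the equation does not hold at this point.

Answer: Fails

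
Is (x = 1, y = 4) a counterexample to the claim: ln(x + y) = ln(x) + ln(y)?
Yes

Substituting x = 1, y = 4:
LHS = ln(1 + 4) = ln(5) ≈ 1.609
RHS = ln(1) + ln(4) = ln(4) ≈ 1.386

Since LHS ≠ RHS, this pair disproves the claim.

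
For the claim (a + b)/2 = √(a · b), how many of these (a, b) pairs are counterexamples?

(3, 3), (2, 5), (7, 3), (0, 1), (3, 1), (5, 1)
5

Testing each pair:
(3, 3): LHS = 3, RHS = 3 → satisfies claim
(2, 5): LHS = 7/2, RHS = √(10) ≈ 3.162 → counterexample
(7, 3): LHS = 5, RHS = √(21) ≈ 4.583 → counterexample
(0, 1): LHS = 1/2, RHS = 0 → counterexample
(3, 1): LHS = 2, RHS = √(3) ≈ 1.732 → counterexample
(5, 1): LHS = 3, RHS = √(5) ≈ 2.236 → counterexample

That makes 5 counterexamples.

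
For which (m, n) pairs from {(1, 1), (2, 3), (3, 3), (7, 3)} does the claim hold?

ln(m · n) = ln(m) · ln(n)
Testing each pair:
(1, 1): LHS = 0, RHS = 0 → holds
(2, 3): LHS = ln(6) ≈ 1.792, RHS = ln(2)·ln(3) ≈ 0.7615 → fails
(3, 3): LHS = ln(9) ≈ 2.197, RHS = ln(3)² ≈ 1.207 → fails
(7, 3): LHS = ln(21) ≈ 3.045, RHS = ln(3)·ln(7) ≈ 2.138 → fails

1 of 4 pairs satisfies the claim.

Answer: (1, 1)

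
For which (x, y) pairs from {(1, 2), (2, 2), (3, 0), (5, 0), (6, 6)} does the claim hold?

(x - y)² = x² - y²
(2, 2), (3, 0), (5, 0), (6, 6)

Testing each pair:
(1, 2): LHS = 1, RHS = -3 → fails
(2, 2): LHS = 0, RHS = 0 → holds
(3, 0): LHS = 9, RHS = 9 → holds
(5, 0): LHS = 25, RHS = 25 → holds
(6, 6): LHS = 0, RHS = 0 → holds

4 of 5 pairs satisfy the claim.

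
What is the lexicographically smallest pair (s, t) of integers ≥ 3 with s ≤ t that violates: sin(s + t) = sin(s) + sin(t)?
(s, t) = (3, 3)

Substituting (3, 3) into the claim:
LHS = sin(3 + 3) = sin(6) ≈ -0.2794
RHS = sin(3) + sin(3) = 2·sin(3) ≈ 0.2822

Since LHS ≠ RHS, this pair disproves the claim, and no lexicographically smaller pair (s ≤ t, integers ≥ 3) does.

For instance (4, 5) is also a counterexample (LHS = sin(9) ≈ 0.4121, RHS = sin(5) + sin(4) ≈ -1.716), but it's lexicographically larger.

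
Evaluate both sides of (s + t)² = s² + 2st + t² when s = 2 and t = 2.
LHS = (2 + 2)² = 16
RHS = 2² + 2·2·2 + 2² = 16

LHS = RHS: the two sides agree.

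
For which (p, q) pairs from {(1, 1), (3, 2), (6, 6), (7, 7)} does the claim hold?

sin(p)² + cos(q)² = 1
Testing each pair:
(1, 1): LHS = cos(1)² + sin(1)² = 1, RHS = 1 → holds
(3, 2): LHS = sin(3)² + cos(2)² ≈ 0.1931, RHS = 1 → fails
(6, 6): LHS = sin(6)² + cos(6)² = 1, RHS = 1 → holds
(7, 7): LHS = sin(7)² + cos(7)² = 1, RHS = 1 → holds

3 of 4 pairs satisfy the claim.

Answer: (1, 1), (6, 6), (7, 7)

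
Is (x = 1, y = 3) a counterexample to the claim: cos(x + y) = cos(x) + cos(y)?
Substituting x = 1, y = 3:
LHS = cos(1 + 3) = cos(4) ≈ -0.6536
RHS = cos(1) + cos(3) ≈ -0.4497

Since LHS ≠ RHS, this pair disproves the claim.

Answer: Yes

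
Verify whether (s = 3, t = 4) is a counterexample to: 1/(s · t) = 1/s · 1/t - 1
Yes

Substituting s = 3, t = 4:
LHS = 1/(3 · 4) = 1/12
RHS = 1/3 · 1/4 - 1 = -11/12

Since LHS ≠ RHS, this pair disproves the claim.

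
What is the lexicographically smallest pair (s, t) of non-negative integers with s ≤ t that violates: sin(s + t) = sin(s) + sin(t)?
(s, t) = (1, 1)

At (0, 6): both sides equal sin(6) ≈ -0.2794, so it holds there.
At (0, 7): both sides equal sin(7) ≈ 0.657, so it holds there.

Substituting (1, 1) into the claim:
LHS = sin(1 + 1) = sin(2) ≈ 0.9093
RHS = sin(1) + sin(1) = 2·sin(1) ≈ 1.683

Since LHS ≠ RHS, this pair disproves the claim, and no lexicographically smaller pair (s ≤ t, non-negative integers) does.

For instance (1, 2) is also a counterexample (LHS = sin(3) ≈ 0.1411, RHS = sin(1) + sin(2) ≈ 1.751), but it's lexicographically larger.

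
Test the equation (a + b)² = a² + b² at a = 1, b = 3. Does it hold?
Fails

Substituting a = 1, b = 3:

LHS = (1 + 3)² = 16
RHS = 1² + 3² = 10

LHS ≠ RHS, so the equation does not hold at this point.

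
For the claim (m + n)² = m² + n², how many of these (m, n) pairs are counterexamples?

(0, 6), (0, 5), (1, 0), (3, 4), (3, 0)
Testing each pair:
(0, 6): LHS = 36, RHS = 36 → satisfies claim
(0, 5): LHS = 25, RHS = 25 → satisfies claim
(1, 0): LHS = 1, RHS = 1 → satisfies claim
(3, 4): LHS = 49, RHS = 25 → counterexample
(3, 0): LHS = 9, RHS = 9 → satisfies claim

That makes 1 counterexample.

Answer: 1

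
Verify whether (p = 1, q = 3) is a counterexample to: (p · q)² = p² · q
Substituting p = 1, q = 3:
LHS = (1 · 3)² = 9
RHS = 1² · 3 = 3

Since LHS ≠ RHS, this pair disproves the claim.

Answer: Yes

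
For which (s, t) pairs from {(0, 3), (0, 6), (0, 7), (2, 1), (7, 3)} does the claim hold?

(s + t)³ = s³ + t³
Testing each pair:
(0, 3): LHS = 27, RHS = 27 → holds
(0, 6): LHS = 216, RHS = 216 → holds
(0, 7): LHS = 343, RHS = 343 → holds
(2, 1): LHS = 27, RHS = 9 → fails
(7, 3): LHS = 1000, RHS = 370 → fails

3 of 5 pairs satisfy the claim.

Answer: (0, 3), (0, 6), (0, 7)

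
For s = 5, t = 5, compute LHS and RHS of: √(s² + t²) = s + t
LHS = √(5² + 5²) = 5·√(2) ≈ 7.071
RHS = 5 + 5 = 10

LHS ≠ RHS (they differ by about 2.929), so the equation does not hold here.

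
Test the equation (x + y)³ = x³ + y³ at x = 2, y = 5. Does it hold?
Substituting x = 2, y = 5:

LHS = (2 + 5)³ = 343
RHS = 2³ + 5³ = 133

LHS ≠ RHS, so the equation does not hold at this point.

Answer: Fails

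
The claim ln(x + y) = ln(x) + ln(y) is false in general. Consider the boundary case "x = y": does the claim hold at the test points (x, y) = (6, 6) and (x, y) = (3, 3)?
No, fails at both test points

At (6, 6): LHS = ln(12) ≈ 2.485 ≠ RHS = 2·ln(6) ≈ 3.584
At (3, 3): LHS = ln(6) ≈ 1.792 ≠ RHS = 2·ln(3) ≈ 2.197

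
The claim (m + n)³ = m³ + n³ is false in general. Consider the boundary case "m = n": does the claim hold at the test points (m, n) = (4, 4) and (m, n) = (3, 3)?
At (4, 4): LHS = 512 ≠ RHS = 128
At (3, 3): LHS = 216 ≠ RHS = 54

Answer: No, fails at both test points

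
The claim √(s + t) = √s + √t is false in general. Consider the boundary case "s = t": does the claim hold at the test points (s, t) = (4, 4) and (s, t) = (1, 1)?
No, fails at both test points

At (4, 4): LHS = 2·√(2) ≈ 2.828 ≠ RHS = 4
At (1, 1): LHS = √(2) ≈ 1.414 ≠ RHS = 2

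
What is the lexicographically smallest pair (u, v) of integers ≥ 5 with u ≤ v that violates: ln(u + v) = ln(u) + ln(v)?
Substituting (5, 5) into the claim:
LHS = ln(5 + 5) = ln(10) ≈ 2.303
RHS = ln(5) + ln(5) = 2·ln(5) ≈ 3.219

Since LHS ≠ RHS, this pair disproves the claim, and no lexicographically smaller pair (u ≤ v, integers ≥ 5) does.

For instance (5, 7) is also a counterexample (LHS = ln(12) ≈ 2.485, RHS = ln(5) + ln(7) ≈ 3.555), but it's lexicographically larger.

Answer: (u, v) = (5, 5)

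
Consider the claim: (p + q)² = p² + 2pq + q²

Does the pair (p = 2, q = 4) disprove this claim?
Substituting p = 2, q = 4:
LHS = (2 + 4)² = 36
RHS = 2² + 2·2·4 + 4² = 36

The sides agree, so this pair does not disprove the claim.

Answer: No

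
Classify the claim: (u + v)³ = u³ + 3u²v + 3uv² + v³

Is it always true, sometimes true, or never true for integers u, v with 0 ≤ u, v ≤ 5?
Always true

The identity holds for every pair in the range. For instance at (u, v) = (3, 1): both sides equal 64.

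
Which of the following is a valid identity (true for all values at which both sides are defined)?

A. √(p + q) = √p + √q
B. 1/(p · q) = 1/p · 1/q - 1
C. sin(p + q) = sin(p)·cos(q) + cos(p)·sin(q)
C

A: fails at (6, 7) — LHS = √(13) ≈ 3.606, RHS = √(6) + √(7) ≈ 5.095.
B: fails at (5, 8) — LHS = 1/40, RHS = -39/40.
C: holds — e.g. at (5, 8), both sides equal sin(13) ≈ 0.4202.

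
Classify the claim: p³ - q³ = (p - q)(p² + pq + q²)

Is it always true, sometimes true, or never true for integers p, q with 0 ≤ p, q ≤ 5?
The identity holds for every pair in the range. For instance at (p, q) = (0, 5): both sides equal -125.

Answer: Always true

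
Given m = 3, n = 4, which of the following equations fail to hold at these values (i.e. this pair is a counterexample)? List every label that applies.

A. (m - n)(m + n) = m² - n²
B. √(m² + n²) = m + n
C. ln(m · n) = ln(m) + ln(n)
B

Evaluating each claim at the given values:
A. LHS = -7, RHS = -7 → holds here (LHS = RHS)
B. LHS = 5, RHS = 7 → fails here (LHS ≠ RHS)
C. LHS = ln(12) ≈ 2.485, RHS = ln(3) + ln(4) ≈ 2.485 → holds here (LHS = RHS)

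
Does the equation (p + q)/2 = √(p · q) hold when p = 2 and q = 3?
Fails

Substituting p = 2, q = 3:

LHS = (2 + 3)/2 = 5/2
RHS = √(2 · 3) = √(6) ≈ 2.449

LHS ≠ RHS, so the equation does not hold at this point.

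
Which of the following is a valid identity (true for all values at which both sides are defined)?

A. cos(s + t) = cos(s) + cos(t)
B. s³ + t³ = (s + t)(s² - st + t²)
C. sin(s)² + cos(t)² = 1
B

A: fails at (1, 3) — LHS = cos(4) ≈ -0.6536, RHS = cos(3) + cos(1) ≈ -0.4497.
B: holds — e.g. at (1, 1), both sides equal 2.
C: fails at (3, 4) — LHS = sin(3)² + cos(4)² ≈ 0.4472, RHS = 1.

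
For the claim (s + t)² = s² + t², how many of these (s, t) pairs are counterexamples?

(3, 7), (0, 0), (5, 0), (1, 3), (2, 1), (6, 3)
Testing each pair:
(3, 7): LHS = 100, RHS = 58 → counterexample
(0, 0): LHS = 0, RHS = 0 → satisfies claim
(5, 0): LHS = 25, RHS = 25 → satisfies claim
(1, 3): LHS = 16, RHS = 10 → counterexample
(2, 1): LHS = 9, RHS = 5 → counterexample
(6, 3): LHS = 81, RHS = 45 → counterexample

That makes 4 counterexamples.

Answer: 4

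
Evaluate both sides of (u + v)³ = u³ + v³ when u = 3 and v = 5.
LHS = (3 + 5)³ = 512
RHS = 3³ + 5³ = 152

LHS ≠ RHS, so the equation does not hold here.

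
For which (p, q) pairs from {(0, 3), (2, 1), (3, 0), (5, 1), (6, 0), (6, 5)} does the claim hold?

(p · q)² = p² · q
(0, 3), (2, 1), (3, 0), (5, 1), (6, 0)

Testing each pair:
(0, 3): LHS = 0, RHS = 0 → holds
(2, 1): LHS = 4, RHS = 4 → holds
(3, 0): LHS = 0, RHS = 0 → holds
(5, 1): LHS = 25, RHS = 25 → holds
(6, 0): LHS = 0, RHS = 0 → holds
(6, 5): LHS = 900, RHS = 180 → fails

5 of 6 pairs satisfy the claim.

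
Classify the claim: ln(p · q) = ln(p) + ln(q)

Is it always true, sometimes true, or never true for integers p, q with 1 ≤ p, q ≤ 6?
The identity holds for every pair in the range. For instance at (p, q) = (1, 6): both sides equal ln(6) ≈ 1.792.

Answer: Always true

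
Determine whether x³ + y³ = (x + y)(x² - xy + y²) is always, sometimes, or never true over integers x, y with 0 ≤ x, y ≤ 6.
The identity holds for every pair in the range. For instance at (x, y) = (5, 2): both sides equal 133.

Answer: Always true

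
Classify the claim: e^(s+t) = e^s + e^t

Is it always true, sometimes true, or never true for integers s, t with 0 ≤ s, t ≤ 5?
The claim fails for every pair in the range. For instance at (s, t) = (3, 4): LHS = e^7 ≈ 1097, RHS = e^3 + e^4 ≈ 74.68.

Answer: Never true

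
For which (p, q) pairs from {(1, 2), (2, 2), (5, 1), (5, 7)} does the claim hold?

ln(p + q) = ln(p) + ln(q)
Testing each pair:
(1, 2): LHS = ln(3) ≈ 1.099, RHS = ln(2) ≈ 0.6931 → fails
(2, 2): LHS = ln(4) ≈ 1.386, RHS = 2·ln(2) ≈ 1.386 → holds
(5, 1): LHS = ln(6) ≈ 1.792, RHS = ln(5) ≈ 1.609 → fails
(5, 7): LHS = ln(12) ≈ 2.485, RHS = ln(5) + ln(7) ≈ 3.555 → fails

1 of 4 pairs satisfies the claim.

Answer: (2, 2)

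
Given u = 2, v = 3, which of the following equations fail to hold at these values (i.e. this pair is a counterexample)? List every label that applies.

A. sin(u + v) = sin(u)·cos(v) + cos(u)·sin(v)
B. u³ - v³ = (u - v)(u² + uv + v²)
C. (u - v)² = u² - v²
C

Evaluating each claim at the given values:
A. LHS = sin(5) ≈ -0.9589, RHS = sin(2)·cos(3) + sin(3)·cos(2) ≈ -0.9589 → holds here (LHS = RHS)
B. LHS = -19, RHS = -19 → holds here (LHS = RHS)
C. LHS = 1, RHS = -5 → fails here (LHS ≠ RHS)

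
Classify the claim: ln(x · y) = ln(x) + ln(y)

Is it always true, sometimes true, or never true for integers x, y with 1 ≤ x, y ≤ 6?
The identity holds for every pair in the range. For instance at (x, y) = (5, 2): both sides equal ln(10) ≈ 2.303.

Answer: Always true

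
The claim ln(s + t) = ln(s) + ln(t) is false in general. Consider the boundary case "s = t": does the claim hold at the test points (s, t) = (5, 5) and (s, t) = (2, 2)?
Only at (2, 2)

At (5, 5): LHS = ln(10) ≈ 2.303 ≠ RHS = 2·ln(5) ≈ 3.219
At (2, 2): LHS = ln(4) ≈ 1.386, RHS = 2·ln(2) ≈ 1.386 → equal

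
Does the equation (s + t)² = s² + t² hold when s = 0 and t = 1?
Holds

Substituting s = 0, t = 1:

LHS = (0 + 1)² = 1
RHS = 0² + 1² = 1

LHS = RHS, so the equation holds at this point.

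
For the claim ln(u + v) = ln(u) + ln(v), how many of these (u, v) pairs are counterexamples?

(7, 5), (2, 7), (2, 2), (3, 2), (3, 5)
Testing each pair:
(7, 5): LHS = ln(12) ≈ 2.485, RHS = ln(5) + ln(7) ≈ 3.555 → counterexample
(2, 7): LHS = ln(9) ≈ 2.197, RHS = ln(2) + ln(7) ≈ 2.639 → counterexample
(2, 2): LHS = ln(4) ≈ 1.386, RHS = 2·ln(2) ≈ 1.386 → satisfies claim
(3, 2): LHS = ln(5) ≈ 1.609, RHS = ln(2) + ln(3) ≈ 1.792 → counterexample
(3, 5): LHS = ln(8) ≈ 2.079, RHS = ln(3) + ln(5) ≈ 2.708 → counterexample

That makes 4 counterexamples.

Answer: 4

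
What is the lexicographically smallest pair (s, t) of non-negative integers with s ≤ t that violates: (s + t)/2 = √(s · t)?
Substituting (0, 1) into the claim:
LHS = (0 + 1)/2 = 1/2
RHS = √(0 · 1) = 0

Since LHS ≠ RHS, this pair disproves the claim, and no lexicographically smaller pair (s ≤ t, non-negative integers) does.

For instance (3, 7) is also a counterexample (LHS = 5, RHS = √(21) ≈ 4.583), but it's lexicographically larger.

Answer: (s, t) = (0, 1)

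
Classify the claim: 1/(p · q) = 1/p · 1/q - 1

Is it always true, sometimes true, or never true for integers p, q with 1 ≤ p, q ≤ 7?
The claim fails for every pair in the range. For instance at (p, q) = (3, 6): LHS = 1/18, RHS = -17/18.

Answer: Never true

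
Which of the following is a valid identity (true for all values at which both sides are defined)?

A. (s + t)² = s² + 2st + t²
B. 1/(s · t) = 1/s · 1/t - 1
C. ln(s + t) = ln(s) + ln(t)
A

A: holds — e.g. at (3, 7), both sides equal 100.
B: fails at (2, 2) — LHS = 1/4, RHS = -3/4.
C: fails at (1, 5) — LHS = ln(6) ≈ 1.792, RHS = ln(5) ≈ 1.609.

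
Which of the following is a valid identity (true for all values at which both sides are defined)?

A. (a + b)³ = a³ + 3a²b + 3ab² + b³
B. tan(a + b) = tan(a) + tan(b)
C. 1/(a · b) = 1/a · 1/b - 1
A

A: holds — e.g. at (3, 4), both sides equal 343.
B: fails at (2, 4) — LHS = tan(6) ≈ -0.291, RHS = tan(2) + tan(4) ≈ -1.027.
C: fails at (1, 2) — LHS = 1/2, RHS = -1/2.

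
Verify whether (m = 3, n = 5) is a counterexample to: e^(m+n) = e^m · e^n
Substituting m = 3, n = 5:
LHS = e^(3+5) = e^8 ≈ 2981
RHS = e^3 · e^5 = e^8 ≈ 2981

The sides agree, so this pair does not disprove the claim.

Answer: No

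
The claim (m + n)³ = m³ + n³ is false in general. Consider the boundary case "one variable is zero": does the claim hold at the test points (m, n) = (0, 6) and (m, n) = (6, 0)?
At (0, 6): LHS = 216, RHS = 216 → equal
At (6, 0): LHS = 216, RHS = 216 → equal

So the claim does hold at both of these boundary points, even though it is not an identity.

Answer: Yes, holds at both test points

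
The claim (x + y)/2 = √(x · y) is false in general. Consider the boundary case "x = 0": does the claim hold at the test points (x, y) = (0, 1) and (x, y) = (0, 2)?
No, fails at both test points

At (0, 1): LHS = 1/2 ≠ RHS = 0
At (0, 2): LHS = 1 ≠ RHS = 0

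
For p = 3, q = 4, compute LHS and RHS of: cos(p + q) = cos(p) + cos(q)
LHS = cos(3 + 4) = cos(7) ≈ 0.7539
RHS = cos(3) + cos(4) ≈ -1.644

LHS ≠ RHS (they differ by about 2.398), so the equation does not hold here.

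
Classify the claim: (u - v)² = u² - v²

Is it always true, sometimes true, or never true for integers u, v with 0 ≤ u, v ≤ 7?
Sometimes true

It holds at (u, v) = (4, 0) (both sides equal 16), but fails at (u, v) = (2, 5) (LHS = 9, RHS = -21).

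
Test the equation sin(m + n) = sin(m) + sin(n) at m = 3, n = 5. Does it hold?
Fails

Substituting m = 3, n = 5:

LHS = sin(3 + 5) = sin(8) ≈ 0.9894
RHS = sin(3) + sin(5) ≈ -0.8178

LHS ≠ RHS, so the equation does not hold at this point.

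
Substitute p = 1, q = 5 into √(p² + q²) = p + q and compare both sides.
LHS = √(1² + 5²) = √(26) ≈ 5.099
RHS = 1 + 5 = 6

LHS ≠ RHS (they differ by about 0.901), so the equation does not hold here.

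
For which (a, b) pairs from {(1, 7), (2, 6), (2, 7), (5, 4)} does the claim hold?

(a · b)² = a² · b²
All pairs

Testing each pair:
(1, 7): LHS = 49, RHS = 49 → holds
(2, 6): LHS = 144, RHS = 144 → holds
(2, 7): LHS = 196, RHS = 196 → holds
(5, 4): LHS = 400, RHS = 400 → holds

Every pair satisfies the claim.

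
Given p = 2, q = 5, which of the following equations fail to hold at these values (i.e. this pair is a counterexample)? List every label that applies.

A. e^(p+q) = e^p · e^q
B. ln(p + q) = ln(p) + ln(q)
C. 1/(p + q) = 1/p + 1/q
B, C

Evaluating each claim at the given values:
A. LHS = e^7 ≈ 1097, RHS = e^7 ≈ 1097 → holds here (LHS = RHS)
B. LHS = ln(7) ≈ 1.946, RHS = ln(2) + ln(5) ≈ 2.303 → fails here (LHS ≠ RHS)
C. LHS = 1/7, RHS = 7/10 → fails here (LHS ≠ RHS)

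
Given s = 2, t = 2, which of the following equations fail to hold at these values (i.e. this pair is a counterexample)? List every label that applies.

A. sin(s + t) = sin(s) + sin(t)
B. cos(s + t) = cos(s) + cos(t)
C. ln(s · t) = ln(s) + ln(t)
Evaluating each claim at the given values:
A. LHS = sin(4) ≈ -0.7568, RHS = 2·sin(2) ≈ 1.819 → fails here (LHS ≠ RHS)
B. LHS = cos(4) ≈ -0.6536, RHS = 2·cos(2) ≈ -0.8323 → fails here (LHS ≠ RHS)
C. LHS = ln(4) ≈ 1.386, RHS = 2·ln(2) ≈ 1.386 → holds here (LHS = RHS)

Answer: A, B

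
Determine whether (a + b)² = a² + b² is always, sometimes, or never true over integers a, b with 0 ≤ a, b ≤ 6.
It holds at (a, b) = (5, 0) (both sides equal 25), but fails at (a, b) = (3, 4) (LHS = 49, RHS = 25).

Answer: Sometimes true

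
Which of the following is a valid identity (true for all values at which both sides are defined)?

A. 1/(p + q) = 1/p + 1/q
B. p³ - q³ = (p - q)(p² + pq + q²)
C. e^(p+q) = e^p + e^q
A: fails at (1, 5) — LHS = 1/6, RHS = 6/5.
B: holds — e.g. at (0, 1), both sides equal -1.
C: fails at (1, 1) — LHS = e^2 ≈ 7.389, RHS = 2·e ≈ 5.437.

Answer: B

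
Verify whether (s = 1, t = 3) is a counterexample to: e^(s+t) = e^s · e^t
Substituting s = 1, t = 3:
LHS = e^(1+3) = e^4 ≈ 54.6
RHS = e^1 · e^3 = e^4 ≈ 54.6

The sides agree, so this pair does not disprove the claim.

Answer: No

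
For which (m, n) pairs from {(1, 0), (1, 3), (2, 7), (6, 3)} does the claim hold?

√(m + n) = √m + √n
Testing each pair:
(1, 0): LHS = 1, RHS = 1 → holds
(1, 3): LHS = 2, RHS = 1 + √(3) ≈ 2.732 → fails
(2, 7): LHS = 3, RHS = √(2) + √(7) ≈ 4.06 → fails
(6, 3): LHS = 3, RHS = √(3) + √(6) ≈ 4.182 → fails

1 of 4 pairs satisfies the claim.

Answer: (1, 0)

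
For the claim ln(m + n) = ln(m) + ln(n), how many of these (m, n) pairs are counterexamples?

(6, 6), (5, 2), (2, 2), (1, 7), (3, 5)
4

Testing each pair:
(6, 6): LHS = ln(12) ≈ 2.485, RHS = 2·ln(6) ≈ 3.584 → counterexample
(5, 2): LHS = ln(7) ≈ 1.946, RHS = ln(2) + ln(5) ≈ 2.303 → counterexample
(2, 2): LHS = ln(4) ≈ 1.386, RHS = 2·ln(2) ≈ 1.386 → satisfies claim
(1, 7): LHS = ln(8) ≈ 2.079, RHS = ln(7) ≈ 1.946 → counterexample
(3, 5): LHS = ln(8) ≈ 2.079, RHS = ln(3) + ln(5) ≈ 2.708 → counterexample

That makes 4 counterexamples.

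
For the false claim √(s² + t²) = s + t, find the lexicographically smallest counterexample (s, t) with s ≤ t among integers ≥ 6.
Substituting (6, 6) into the claim:
LHS = √(6² + 6²) = 6·√(2) ≈ 8.485
RHS = 6 + 6 = 12

Since LHS ≠ RHS, this pair disproves the claim, and no lexicographically smaller pair (s ≤ t, integers ≥ 6) does.

For instance (7, 10) is also a counterexample (LHS = √(149) ≈ 12.21, RHS = 17), but it's lexicographically larger.

Answer: (s, t) = (6, 6)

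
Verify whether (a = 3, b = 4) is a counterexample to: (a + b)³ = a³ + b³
Substituting a = 3, b = 4:
LHS = (3 + 4)³ = 343
RHS = 3³ + 4³ = 91

Since LHS ≠ RHS, this pair disproves the claim.

Answer: Yes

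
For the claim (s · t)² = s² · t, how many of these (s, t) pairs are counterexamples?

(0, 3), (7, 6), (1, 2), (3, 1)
Testing each pair:
(0, 3): LHS = 0, RHS = 0 → satisfies claim
(7, 6): LHS = 1764, RHS = 294 → counterexample
(1, 2): LHS = 4, RHS = 2 → counterexample
(3, 1): LHS = 9, RHS = 9 → satisfies claim

That makes 2 counterexamples.

Answer: 2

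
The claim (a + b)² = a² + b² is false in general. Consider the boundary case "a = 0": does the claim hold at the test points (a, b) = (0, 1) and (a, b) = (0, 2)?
At (0, 1): LHS = 1, RHS = 1 → equal
At (0, 2): LHS = 4, RHS = 4 → equal

So the claim does hold at both of these boundary points, even though it is not an identity.

Answer: Yes, holds at both test points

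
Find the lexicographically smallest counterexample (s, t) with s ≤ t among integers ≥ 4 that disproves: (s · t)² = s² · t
Substituting (4, 4) into the claim:
LHS = (4 · 4)² = 256
RHS = 4² · 4 = 64

Since LHS ≠ RHS, this pair disproves the claim, and no lexicographically smaller pair (s ≤ t, integers ≥ 4) does.

For instance (6, 8) is also a counterexample (LHS = 2304, RHS = 288), but it's lexicographically larger.

Answer: (s, t) = (4, 4)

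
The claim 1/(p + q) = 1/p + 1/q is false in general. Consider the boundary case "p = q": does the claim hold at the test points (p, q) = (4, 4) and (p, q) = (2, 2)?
At (4, 4): LHS = 1/8 ≠ RHS = 1/2
At (2, 2): LHS = 1/4 ≠ RHS = 1

Answer: No, fails at both test points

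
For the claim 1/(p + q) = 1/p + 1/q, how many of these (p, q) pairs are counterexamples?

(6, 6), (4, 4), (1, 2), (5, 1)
4

Testing each pair:
(6, 6): LHS = 1/12, RHS = 1/3 → counterexample
(4, 4): LHS = 1/8, RHS = 1/2 → counterexample
(1, 2): LHS = 1/3, RHS = 3/2 → counterexample
(5, 1): LHS = 1/6, RHS = 6/5 → counterexample

That makes 4 counterexamples.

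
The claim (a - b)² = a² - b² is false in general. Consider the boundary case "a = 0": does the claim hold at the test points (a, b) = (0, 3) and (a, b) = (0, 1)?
At (0, 3): LHS = 9 ≠ RHS = -9
At (0, 1): LHS = 1 ≠ RHS = -1

Answer: No, fails at both test points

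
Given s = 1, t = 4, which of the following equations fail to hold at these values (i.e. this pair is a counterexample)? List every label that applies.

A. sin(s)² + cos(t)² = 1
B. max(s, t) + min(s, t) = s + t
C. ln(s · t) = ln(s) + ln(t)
A

Evaluating each claim at the given values:
A. LHS = cos(4)² + sin(1)² ≈ 1.135, RHS = 1 → fails here (LHS ≠ RHS)
B. LHS = 5, RHS = 5 → holds here (LHS = RHS)
C. LHS = ln(4) ≈ 1.386, RHS = ln(4) ≈ 1.386 → holds here (LHS = RHS)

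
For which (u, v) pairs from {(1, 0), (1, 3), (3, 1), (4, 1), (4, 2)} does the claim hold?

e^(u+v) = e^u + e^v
Testing each pair:
(1, 0): LHS = e ≈ 2.718, RHS = 1 + e ≈ 3.718 → fails
(1, 3): LHS = e^4 ≈ 54.6, RHS = e + e^3 ≈ 22.8 → fails
(3, 1): LHS = e^4 ≈ 54.6, RHS = e + e^3 ≈ 22.8 → fails
(4, 1): LHS = e^5 ≈ 148.4, RHS = e + e^4 ≈ 57.32 → fails
(4, 2): LHS = e^6 ≈ 403.4, RHS = e^2 + e^4 ≈ 61.99 → fails

No pair satisfies the claim.

Answer: None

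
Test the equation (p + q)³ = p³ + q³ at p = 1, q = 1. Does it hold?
Fails

Substituting p = 1, q = 1:

LHS = (1 + 1)³ = 8
RHS = 1³ + 1³ = 2

LHS ≠ RHS, so the equation does not hold at this point.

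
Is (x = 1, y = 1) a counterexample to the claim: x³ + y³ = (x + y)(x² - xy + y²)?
Substituting x = 1, y = 1:
LHS = 1³ + 1³ = 2
RHS = (1 + 1)(1² - 1·1 + 1²) = 2

The sides agree, so this pair does not disprove the claim.

Answer: No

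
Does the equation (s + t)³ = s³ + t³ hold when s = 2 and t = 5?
Fails

Substituting s = 2, t = 5:

LHS = (2 + 5)³ = 343
RHS = 2³ + 5³ = 133

LHS ≠ RHS, so the equation does not hold at this point.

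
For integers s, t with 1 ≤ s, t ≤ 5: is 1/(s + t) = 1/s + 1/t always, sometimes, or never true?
The claim fails for every pair in the range. For instance at (s, t) = (4, 2): LHS = 1/6, RHS = 3/4.

Answer: Never true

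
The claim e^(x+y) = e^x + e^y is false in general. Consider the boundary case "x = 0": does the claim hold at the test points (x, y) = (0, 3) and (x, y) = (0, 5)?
No, fails at both test points

At (0, 3): LHS = e^3 ≈ 20.09 ≠ RHS = 1 + e^3 ≈ 21.09
At (0, 5): LHS = e^5 ≈ 148.4 ≠ RHS = 1 + e^5 ≈ 149.4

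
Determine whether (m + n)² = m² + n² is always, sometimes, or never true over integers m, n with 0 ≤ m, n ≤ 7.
Sometimes true

It holds at (m, n) = (2, 0) (both sides equal 4), but fails at (m, n) = (7, 1) (LHS = 64, RHS = 50).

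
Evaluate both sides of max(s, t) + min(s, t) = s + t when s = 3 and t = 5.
LHS = max(3, 5) + min(3, 5) = 8
RHS = 3 + 5 = 8

LHS = RHS: the two sides agree.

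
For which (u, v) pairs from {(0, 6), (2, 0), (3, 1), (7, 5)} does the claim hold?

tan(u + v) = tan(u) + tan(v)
(0, 6), (2, 0)

Testing each pair:
(0, 6): LHS = tan(6) ≈ -0.291, RHS = tan(6) ≈ -0.291 → holds
(2, 0): LHS = tan(2) ≈ -2.185, RHS = tan(2) ≈ -2.185 → holds
(3, 1): LHS = tan(4) ≈ 1.158, RHS = tan(3) + tan(1) ≈ 1.415 → fails
(7, 5): LHS = tan(12) ≈ -0.6359, RHS = tan(5) + tan(7) ≈ -2.509 → fails

2 of 4 pairs satisfy the claim.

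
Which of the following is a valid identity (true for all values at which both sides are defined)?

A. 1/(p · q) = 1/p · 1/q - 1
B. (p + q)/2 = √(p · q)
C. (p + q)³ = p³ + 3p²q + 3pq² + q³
A: fails at (4, 6) — LHS = 1/24, RHS = -23/24.
B: fails at (0, 1) — LHS = 1/2, RHS = 0.
C: holds — e.g. at (1, 4), both sides equal 125.

Answer: C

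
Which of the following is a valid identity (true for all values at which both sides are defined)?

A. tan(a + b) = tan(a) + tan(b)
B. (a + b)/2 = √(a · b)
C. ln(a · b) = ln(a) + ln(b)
C

A: fails at (4, 4) — LHS = tan(8) ≈ -6.8, RHS = 2·tan(4) ≈ 2.316.
B: fails at (4, 6) — LHS = 5, RHS = 2·√(6) ≈ 4.899.
C: holds — e.g. at (1, 5), both sides equal ln(5) ≈ 1.609.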